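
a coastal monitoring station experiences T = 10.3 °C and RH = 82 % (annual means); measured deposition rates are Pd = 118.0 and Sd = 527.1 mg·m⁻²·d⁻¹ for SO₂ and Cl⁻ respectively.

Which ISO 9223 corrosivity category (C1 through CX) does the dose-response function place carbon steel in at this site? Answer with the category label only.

CX

carbon steel: f(T) = -0.054·(T−10) [T>10 °C] = -0.0162
  SO₂ term: 1.77·118.0^0.52·exp(0.02·82-0.0162) = 107.3
  Cl⁻ term: 0.102·527.1^0.62·exp(0.033·82+0.04·10.3) = 112.3
  sum: 107.3 + 112.3 → r_corr = 219.6 μm/a
220 μm/a falls in (200, 700] for carbon steel → category CX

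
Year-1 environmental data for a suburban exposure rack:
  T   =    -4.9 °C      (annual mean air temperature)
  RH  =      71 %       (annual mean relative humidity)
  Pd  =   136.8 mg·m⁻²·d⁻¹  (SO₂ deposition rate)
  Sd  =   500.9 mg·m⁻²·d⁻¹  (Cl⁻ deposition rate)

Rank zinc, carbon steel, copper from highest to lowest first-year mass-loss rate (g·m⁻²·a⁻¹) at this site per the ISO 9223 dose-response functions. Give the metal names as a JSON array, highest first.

zinc: T≤10 °C ⇒ hinge +0.038·(-4.9−10) = -0.5662
  sulphur-dioxide contribution → 1.671 μm/a
  chloride contribution → 0.7042 μm/a
  total first-year rate 2.375 μm/a
  mass loss = 2.375 μm/a × 7.14 g/cm³ = 16.96 g·m⁻²·a⁻¹
carbon steel: temperature factor f = +0.150·(-14.9) = -2.2350
  sulphur-dioxide contribution → 10.11 μm/a
  chloride contribution → 41.2 μm/a
  ⇒ r_corr(carbon steel) = 51.31 μm/a
  mass loss = 51.31 μm/a × 7.85 g/cm³ = 402.8 g·m⁻²·a⁻¹
copper: T≤10 °C ⇒ hinge +0.126·(-4.9−10) = -1.8774
  sulphur-dioxide contribution → 0.1921 μm/a
  chloride contribution → 0.5565 μm/a
  ⇒ r_corr(copper) = 0.7486 μm/a
  mass loss = 0.7486 μm/a × 8.96 g/cm³ = 6.707 g·m⁻²·a⁻¹
Ordering by g·m⁻²·a⁻¹: carbon steel (403) > zinc (17) > copper (6.71)

["carbon steel", "zinc", "copper"]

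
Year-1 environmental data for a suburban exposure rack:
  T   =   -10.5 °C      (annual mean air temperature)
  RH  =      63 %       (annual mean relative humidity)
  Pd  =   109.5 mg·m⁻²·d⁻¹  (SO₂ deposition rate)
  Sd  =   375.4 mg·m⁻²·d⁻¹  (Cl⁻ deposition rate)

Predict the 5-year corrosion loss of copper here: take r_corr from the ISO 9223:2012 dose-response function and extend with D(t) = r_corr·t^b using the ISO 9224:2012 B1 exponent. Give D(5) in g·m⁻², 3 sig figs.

D(5) = 9.15 g·m⁻²

copper: f(T) = +0.126·(T−10) [T≤10 °C] = -2.5830
  Pd branch = 0.0053·Pd^0.26·e^(0.059·RH+f) = 0.05585 μm/a
  Sd branch = 0.01025·Sd^0.27·e^(0.036·RH+0.049·T) = 0.2933 μm/a
  sum: 0.05585 + 0.2933 → r_corr = 0.3492 μm/a
Power-law: D(5) = r_corr · 5^0.667
  D(5) = 0.3492 × 5^0.667 = 0.3492 × 2.926 = 1.022 μm
  Mass loss = 1.022 μm × 8.96 g/cm³ = 9.153 g·m⁻²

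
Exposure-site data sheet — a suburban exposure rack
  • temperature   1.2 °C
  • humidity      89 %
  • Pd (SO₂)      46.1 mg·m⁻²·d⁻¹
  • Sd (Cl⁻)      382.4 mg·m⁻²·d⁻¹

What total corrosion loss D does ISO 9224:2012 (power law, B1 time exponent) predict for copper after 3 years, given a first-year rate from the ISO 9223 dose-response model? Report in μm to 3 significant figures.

D(3) = 4.65 μm

copper: temperature factor f = +0.126·(-8.8) = -1.1088
  sulphur-dioxide contribution → 0.9032 μm/a
  chloride contribution → 1.334 μm/a
  ⇒ r_corr(copper) = 2.237 μm/a
Long-term exponent b (ISO 9224 Table 2, B1) = 0.667
  D(3) = 2.237 × 3^0.667 = 2.237 × 2.081 = 4.654 μm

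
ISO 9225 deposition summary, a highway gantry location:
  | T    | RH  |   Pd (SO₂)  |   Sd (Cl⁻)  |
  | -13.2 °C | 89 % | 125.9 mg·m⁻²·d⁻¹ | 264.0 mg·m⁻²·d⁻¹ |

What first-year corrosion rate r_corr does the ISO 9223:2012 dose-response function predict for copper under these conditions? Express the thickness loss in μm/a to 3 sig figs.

r_corr = 0.787 μm/a

copper: f(T) = +0.126·(T−10) [T≤10 °C] = -2.9232
  Pd branch = 0.0053·Pd^0.26·e^(0.059·RH+f) = 0.1911 μm/a
  Cl⁻ term: 0.01025·264.0^0.27·exp(0.036·89+0.049·-13.2) = 0.5958
  sum: 0.1911 + 0.5958 → r_corr = 0.7869 μm/a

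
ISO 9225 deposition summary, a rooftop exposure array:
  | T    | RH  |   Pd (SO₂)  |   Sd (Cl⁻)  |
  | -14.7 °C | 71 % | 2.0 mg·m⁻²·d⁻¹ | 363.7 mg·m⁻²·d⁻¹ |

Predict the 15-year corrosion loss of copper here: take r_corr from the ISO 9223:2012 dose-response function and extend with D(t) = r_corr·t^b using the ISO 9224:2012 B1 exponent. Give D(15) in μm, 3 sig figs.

copper: T≤10 °C ⇒ hinge +0.126·(-14.7−10) = -3.1122
  sulphur-dioxide contribution → 0.01863 μm/a
  chloride contribution → 0.3158 μm/a
  total first-year rate 0.3344 μm/a
Long-term exponent b (ISO 9224 Table 2, B1) = 0.667
  D(15) = 0.3344 × 15^0.667 = 0.3344 × 6.088 = 2.036 μm

D(15) = 2.04 μm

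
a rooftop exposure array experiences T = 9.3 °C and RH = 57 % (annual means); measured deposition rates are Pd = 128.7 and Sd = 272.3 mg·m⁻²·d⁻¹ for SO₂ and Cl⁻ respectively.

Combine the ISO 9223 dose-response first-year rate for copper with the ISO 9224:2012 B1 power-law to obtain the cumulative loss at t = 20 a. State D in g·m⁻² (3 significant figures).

D(20) = 70.5 g·m⁻²

copper: temperature factor f = +0.126·(-0.7) = -0.0882
  SO₂ term: 0.0053·128.7^0.26·exp(0.059·57-0.0882) = 0.4954
  Cl⁻ term: 0.01025·272.3^0.27·exp(0.036·57+0.049·9.3) = 0.5718
  sum: 0.4954 + 0.5718 → r_corr = 1.067 μm/a
Power-law: D(20) = r_corr · 20^0.667
  D(20) = 1.067 × 20^0.667 = 1.067 × 7.375 = 7.872 μm
  Mass loss = 7.872 μm × 8.96 g/cm³ = 70.53 g·m⁻²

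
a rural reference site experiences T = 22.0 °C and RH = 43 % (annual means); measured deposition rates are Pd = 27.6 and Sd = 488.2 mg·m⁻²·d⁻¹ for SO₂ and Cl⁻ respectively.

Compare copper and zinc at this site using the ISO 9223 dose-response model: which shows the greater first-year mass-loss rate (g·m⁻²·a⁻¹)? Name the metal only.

copper: T>10 °C ⇒ hinge -0.080·(22.0−10) = -0.9600
  SO₂ term: 0.0053·27.6^0.26·exp(0.059·43-0.9600) = 0.06078
  Sd branch = 0.01025·Sd^0.27·e^(0.036·RH+0.049·T) = 0.7535 μm/a
  r_corr = 0.06078 + 0.7535 = 0.8143 μm/a
  mass loss = 0.8143 μm/a × 8.96 g/cm³ = 7.296 g·m⁻²·a⁻¹
zinc: f(T) = -0.071·(T−10) [T>10 °C] = -0.8520
  Pd branch = 0.0129·Pd^0.44·e^(0.046·RH+f) = 0.1712 μm/a
  Cl⁻ term: 0.0175·488.2^0.57·exp(0.008·43+0.085·22.0) = 5.458
  r_corr = 0.1712 + 5.458 = 5.63 μm/a
  mass loss = 5.63 μm/a × 7.14 g/cm³ = 40.2 g·m⁻²·a⁻¹
Ordering by g·m⁻²·a⁻¹: zinc (40.2) > copper (7.3)

zinc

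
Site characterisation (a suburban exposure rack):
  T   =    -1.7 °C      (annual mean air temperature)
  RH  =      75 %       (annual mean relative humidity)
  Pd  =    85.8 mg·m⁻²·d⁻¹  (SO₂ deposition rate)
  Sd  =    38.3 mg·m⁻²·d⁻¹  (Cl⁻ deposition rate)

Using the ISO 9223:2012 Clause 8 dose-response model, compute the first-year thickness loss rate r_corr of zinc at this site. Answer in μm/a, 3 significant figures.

r_corr = 2.07 μm/a

zinc: temperature factor f = +0.038·(-11.7) = -0.4446
  SO₂ term: 0.0129·85.8^0.44·exp(0.046·75-0.4446) = 1.847
  Sd branch = 0.0175·Sd^0.57·e^(0.008·RH+0.085·T) = 0.2204 μm/a
  sum: 1.847 + 0.2204 → r_corr = 2.068 μm/a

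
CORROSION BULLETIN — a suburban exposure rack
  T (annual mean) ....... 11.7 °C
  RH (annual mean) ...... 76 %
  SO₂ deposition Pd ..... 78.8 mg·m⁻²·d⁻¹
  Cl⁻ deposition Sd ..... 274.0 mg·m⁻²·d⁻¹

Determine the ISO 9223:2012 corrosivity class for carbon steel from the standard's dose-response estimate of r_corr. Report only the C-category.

C5

carbon steel: f(T) = -0.054·(T−10) [T>10 °C] = -0.0918
  sulphur-dioxide contribution → 71.52 μm/a
  chloride contribution → 64.93 μm/a
  ⇒ r_corr(carbon steel) = 136.5 μm/a
ISO 9223 Table 2 (carbon steel): 80 < 136 ≤ 200 μm/a ⇒ C5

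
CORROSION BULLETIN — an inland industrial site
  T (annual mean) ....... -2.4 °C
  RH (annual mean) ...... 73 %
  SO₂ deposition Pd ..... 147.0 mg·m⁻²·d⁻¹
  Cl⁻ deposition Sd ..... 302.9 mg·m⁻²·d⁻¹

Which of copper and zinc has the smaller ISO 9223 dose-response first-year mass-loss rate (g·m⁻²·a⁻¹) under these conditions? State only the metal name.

copper: f(T) = +0.126·(T−10) [T≤10 °C] = -1.5624
  sulphur-dioxide contribution → 0.3018 μm/a
  chloride contribution → 0.5901 μm/a
  ⇒ r_corr(copper) = 0.8919 μm/a
  mass loss = 0.8919 μm/a × 8.96 g/cm³ = 7.992 g·m⁻²·a⁻¹
zinc: f(T) = +0.038·(T−10) [T≤10 °C] = -0.4712
  sulphur-dioxide contribution → 2.079 μm/a
  chloride contribution → 0.6644 μm/a
  ⇒ r_corr(zinc) = 2.744 μm/a
  mass loss = 2.744 μm/a × 7.14 g/cm³ = 19.59 g·m⁻²·a⁻¹
Ordering by g·m⁻²·a⁻¹: zinc (19.6) > copper (7.99)

copper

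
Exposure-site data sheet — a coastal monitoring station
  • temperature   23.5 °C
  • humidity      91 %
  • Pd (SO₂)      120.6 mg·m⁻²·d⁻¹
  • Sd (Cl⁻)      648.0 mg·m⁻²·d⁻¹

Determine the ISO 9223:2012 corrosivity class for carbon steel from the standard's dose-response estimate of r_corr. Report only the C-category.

CX

carbon steel: T>10 °C ⇒ hinge -0.054·(23.5−10) = -0.7290
  SO₂ term: 1.77·120.6^0.52·exp(0.02·91-0.7290) = 63.69
  Sd branch = 0.102·Sd^0.62·e^(0.033·RH+0.04·T) = 291.2 μm/a
  r_corr = 63.69 + 291.2 = 354.9 μm/a
Category bounds: 200…700 μm/a bracket r_corr ⇒ CX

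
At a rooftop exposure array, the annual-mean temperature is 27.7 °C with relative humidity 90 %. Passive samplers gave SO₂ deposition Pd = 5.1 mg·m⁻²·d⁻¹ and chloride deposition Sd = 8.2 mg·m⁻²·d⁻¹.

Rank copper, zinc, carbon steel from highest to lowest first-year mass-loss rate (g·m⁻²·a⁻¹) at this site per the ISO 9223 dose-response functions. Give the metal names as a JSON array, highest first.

["carbon steel", "copper", "zinc"]

copper: f(T) = -0.080·(T−10) [T>10 °C] = -1.4160
  SO₂ term: 0.0053·5.1^0.26·exp(0.059·90-1.4160) = 0.3975
  Cl⁻ term: 0.01025·8.2^0.27·exp(0.036·90+0.049·27.7) = 1.795
  r_corr = 0.3975 + 1.795 = 2.192 μm/a
  mass loss = 2.192 μm/a × 8.96 g/cm³ = 19.64 g·m⁻²·a⁻¹
zinc: temperature factor f = -0.071·(17.7) = -1.2567
  Pd branch = 0.0129·Pd^0.44·e^(0.046·RH+f) = 0.4722 μm/a
  Sd branch = 0.0175·Sd^0.57·e^(0.008·RH+0.085·T) = 1.256 μm/a
  r_corr = 0.4722 + 1.256 = 1.729 μm/a
  mass loss = 1.729 μm/a × 7.14 g/cm³ = 12.34 g·m⁻²·a⁻¹
carbon steel: f(T) = -0.054·(T−10) [T>10 °C] = -0.9558
  Pd branch = 1.77·Pd^0.52·e^(0.02·RH+f) = 9.606 μm/a
  Cl⁻ term: 0.102·8.2^0.62·exp(0.033·90+0.04·27.7) = 22.19
  sum: 9.606 + 22.19 → r_corr = 31.8 μm/a
  mass loss = 31.8 μm/a × 7.85 g/cm³ = 249.6 g·m⁻²·a⁻¹
Ordering by g·m⁻²·a⁻¹: carbon steel (250) > copper (19.6) > zinc (12.3)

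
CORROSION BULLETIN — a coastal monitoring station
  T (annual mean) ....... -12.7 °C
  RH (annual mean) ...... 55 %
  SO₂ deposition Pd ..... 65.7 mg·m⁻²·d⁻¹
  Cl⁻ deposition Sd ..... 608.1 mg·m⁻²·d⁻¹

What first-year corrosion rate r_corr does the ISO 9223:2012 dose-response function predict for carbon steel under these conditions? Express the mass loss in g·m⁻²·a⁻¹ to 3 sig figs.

r_corr = 170 g·m⁻²·a⁻¹

carbon steel: T≤10 °C ⇒ hinge +0.150·(-12.7−10) = -3.4050
  SO₂ term: 1.77·65.7^0.52·exp(0.02·55-3.4050) = 1.556
  Cl⁻ term: 0.102·608.1^0.62·exp(0.033·55+0.04·-12.7) = 20.06
  r_corr = 1.556 + 20.06 = 21.61 μm/a
Convert to mass loss: 21.61 μm/a × 7.85 g/cm³ = 169.7 g·m⁻²·a⁻¹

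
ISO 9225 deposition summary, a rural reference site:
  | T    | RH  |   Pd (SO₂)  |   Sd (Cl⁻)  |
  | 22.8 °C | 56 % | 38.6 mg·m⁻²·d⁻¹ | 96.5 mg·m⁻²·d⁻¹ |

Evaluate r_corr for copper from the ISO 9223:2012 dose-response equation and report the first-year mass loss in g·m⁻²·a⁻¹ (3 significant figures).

copper: f(T) = -0.080·(T−10) [T>10 °C] = -1.0240
  Pd branch = 0.0053·Pd^0.26·e^(0.059·RH+f) = 0.134 μm/a
  Sd branch = 0.01025·Sd^0.27·e^(0.036·RH+0.049·T) = 0.8078 μm/a
  sum: 0.134 + 0.8078 → r_corr = 0.9417 μm/a
Convert to mass loss: 0.9417 μm/a × 8.96 g/cm³ = 8.438 g·m⁻²·a⁻¹

r_corr = 8.44 g·m⁻²·a⁻¹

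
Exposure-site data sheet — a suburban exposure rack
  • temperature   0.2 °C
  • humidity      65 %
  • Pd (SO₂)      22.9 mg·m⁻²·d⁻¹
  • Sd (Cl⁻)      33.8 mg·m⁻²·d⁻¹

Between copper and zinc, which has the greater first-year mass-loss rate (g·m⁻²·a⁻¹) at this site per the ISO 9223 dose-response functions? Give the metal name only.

copper: f(T) = +0.126·(T−10) [T≤10 °C] = -1.2348
  Pd branch = 0.0053·Pd^0.26·e^(0.059·RH+f) = 0.1611 μm/a
  Sd branch = 0.01025·Sd^0.27·e^(0.036·RH+0.049·T) = 0.278 μm/a
  sum: 0.1611 + 0.278 → r_corr = 0.4391 μm/a
  mass loss = 0.4391 μm/a × 8.96 g/cm³ = 3.934 g·m⁻²·a⁻¹
zinc: T≤10 °C ⇒ hinge +0.038·(0.2−10) = -0.3724
  SO₂ term: 0.0129·22.9^0.44·exp(0.046·65-0.3724) = 0.701
  Cl⁻ term: 0.0175·33.8^0.57·exp(0.008·65+0.085·0.2) = 0.2227
  sum: 0.701 + 0.2227 → r_corr = 0.9237 μm/a
  mass loss = 0.9237 μm/a × 7.14 g/cm³ = 6.595 g·m⁻²·a⁻¹
Ordering by g·m⁻²·a⁻¹: zinc (6.6) > copper (3.93)

zinc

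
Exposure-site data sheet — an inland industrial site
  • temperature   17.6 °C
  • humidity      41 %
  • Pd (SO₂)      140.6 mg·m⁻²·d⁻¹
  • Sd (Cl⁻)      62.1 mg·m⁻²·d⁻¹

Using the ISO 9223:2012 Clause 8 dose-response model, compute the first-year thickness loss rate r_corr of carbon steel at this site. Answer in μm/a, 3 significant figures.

carbon steel: T>10 °C ⇒ hinge -0.054·(17.6−10) = -0.4104
  SO₂ term: 1.77·140.6^0.52·exp(0.02·41-0.4104) = 34.9
  Cl⁻ term: 0.102·62.1^0.62·exp(0.033·41+0.04·17.6) = 10.32
  sum: 34.9 + 10.32 → r_corr = 45.22 μm/a

r_corr = 45.2 μm/a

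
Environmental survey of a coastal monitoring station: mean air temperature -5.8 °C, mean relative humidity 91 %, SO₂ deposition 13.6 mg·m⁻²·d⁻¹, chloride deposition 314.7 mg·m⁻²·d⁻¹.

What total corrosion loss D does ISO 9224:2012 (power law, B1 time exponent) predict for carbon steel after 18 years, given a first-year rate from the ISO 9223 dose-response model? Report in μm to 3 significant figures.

carbon steel: temperature factor f = +0.150·(-15.8) = -2.3700
  SO₂ term: 1.77·13.6^0.52·exp(0.02·91-2.3700) = 3.968
  Cl⁻ term: 0.102·314.7^0.62·exp(0.033·91+0.04·-5.8) = 57.64
  r_corr = 3.968 + 57.64 = 61.61 μm/a
Power-law: D(18) = r_corr · 18^0.523
  D(18) = 61.61 × 18^0.523 = 61.61 × 4.534 = 279.3 μm

D(18) = 279 μm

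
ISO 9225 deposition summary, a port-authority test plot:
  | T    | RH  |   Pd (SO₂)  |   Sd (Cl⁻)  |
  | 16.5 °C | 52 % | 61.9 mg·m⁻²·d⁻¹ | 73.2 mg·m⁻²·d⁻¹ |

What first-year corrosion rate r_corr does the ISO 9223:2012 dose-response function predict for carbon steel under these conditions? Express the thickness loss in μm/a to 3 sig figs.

r_corr = 45.8 μm/a

carbon steel: temperature factor f = -0.054·(6.5) = -0.3510
  sulphur-dioxide contribution → 30.12 μm/a
  chloride contribution → 15.72 μm/a
  ⇒ r_corr(carbon steel) = 45.84 μm/a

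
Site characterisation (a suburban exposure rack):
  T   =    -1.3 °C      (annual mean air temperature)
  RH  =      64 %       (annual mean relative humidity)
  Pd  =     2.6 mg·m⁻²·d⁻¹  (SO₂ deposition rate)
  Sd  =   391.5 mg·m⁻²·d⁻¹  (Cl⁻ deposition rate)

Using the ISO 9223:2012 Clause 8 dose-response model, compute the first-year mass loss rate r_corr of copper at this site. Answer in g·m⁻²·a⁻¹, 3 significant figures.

copper: T≤10 °C ⇒ hinge +0.126·(-1.3−10) = -1.4238
  sulphur-dioxide contribution → 0.0714 μm/a
  chloride contribution → 0.4827 μm/a
  ⇒ r_corr(copper) = 0.5541 μm/a
Convert to mass loss: 0.5541 μm/a × 8.96 g/cm³ = 4.965 g·m⁻²·a⁻¹

r_corr = 4.97 g·m⁻²·a⁻¹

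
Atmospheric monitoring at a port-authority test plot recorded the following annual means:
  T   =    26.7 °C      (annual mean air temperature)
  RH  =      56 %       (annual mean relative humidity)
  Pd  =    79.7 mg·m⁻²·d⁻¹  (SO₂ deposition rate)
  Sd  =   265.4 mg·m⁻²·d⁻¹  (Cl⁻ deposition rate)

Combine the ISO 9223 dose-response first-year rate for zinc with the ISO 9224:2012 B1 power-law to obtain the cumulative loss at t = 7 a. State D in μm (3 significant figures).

D(7) = 32.8 μm

zinc: f(T) = -0.071·(T−10) [T>10 °C] = -1.1857
  sulphur-dioxide contribution → 0.3557 μm/a
  chloride contribution → 6.381 μm/a
  ⇒ r_corr(zinc) = 6.736 μm/a
Power-law: D(7) = r_corr · 7^0.813
  D(7) = 6.736 × 7^0.813 = 6.736 × 4.865 = 32.77 μm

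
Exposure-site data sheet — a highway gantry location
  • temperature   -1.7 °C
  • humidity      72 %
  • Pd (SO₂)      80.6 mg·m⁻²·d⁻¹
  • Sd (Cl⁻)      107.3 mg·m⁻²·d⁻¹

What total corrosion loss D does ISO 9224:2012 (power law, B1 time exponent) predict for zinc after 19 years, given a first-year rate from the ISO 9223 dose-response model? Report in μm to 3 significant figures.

zinc: temperature factor f = +0.038·(-11.7) = -0.4446
  Pd branch = 0.0129·Pd^0.44·e^(0.046·RH+f) = 1.566 μm/a
  Sd branch = 0.0175·Sd^0.57·e^(0.008·RH+0.085·T) = 0.3871 μm/a
  r_corr = 1.566 + 0.3871 = 1.953 μm/a
Power-law: D(19) = r_corr · 19^0.813
  D(19) = 1.953 × 19^0.813 = 1.953 × 10.96 = 21.39 μm

D(19) = 21.4 μm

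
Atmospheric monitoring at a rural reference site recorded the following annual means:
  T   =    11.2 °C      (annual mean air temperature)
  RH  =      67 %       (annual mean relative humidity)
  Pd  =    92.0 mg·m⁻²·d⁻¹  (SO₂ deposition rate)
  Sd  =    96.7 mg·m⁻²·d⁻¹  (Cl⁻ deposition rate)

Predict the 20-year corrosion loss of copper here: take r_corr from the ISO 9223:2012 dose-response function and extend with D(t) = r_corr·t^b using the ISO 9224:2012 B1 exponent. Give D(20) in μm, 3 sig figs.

D(20) = 11.0 μm

copper: f(T) = -0.080·(T−10) [T>10 °C] = -0.0960
  sulphur-dioxide contribution → 0.8127 μm/a
  chloride contribution → 0.6802 μm/a
  total first-year rate 1.493 μm/a
Power-law: D(20) = r_corr · 20^0.667
  D(20) = 1.493 × 20^0.667 = 1.493 × 7.375 = 11.01 μm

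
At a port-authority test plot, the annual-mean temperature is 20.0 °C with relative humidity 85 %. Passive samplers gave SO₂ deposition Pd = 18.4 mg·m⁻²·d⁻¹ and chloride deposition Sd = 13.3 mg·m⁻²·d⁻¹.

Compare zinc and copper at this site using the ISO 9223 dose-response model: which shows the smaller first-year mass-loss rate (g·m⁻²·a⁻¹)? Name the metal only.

zinc: temperature factor f = -0.071·(10.0) = -0.7100
  Pd branch = 0.0129·Pd^0.44·e^(0.046·RH+f) = 1.14 μm/a
  Cl⁻ term: 0.0175·13.3^0.57·exp(0.008·85+0.085·20.0) = 0.8265
  r_corr = 1.14 + 0.8265 = 1.966 μm/a
  mass loss = 1.966 μm/a × 7.14 g/cm³ = 14.04 g·m⁻²·a⁻¹
copper: temperature factor f = -0.080·(10.0) = -0.8000
  SO₂ term: 0.0053·18.4^0.26·exp(0.059·85-0.8000) = 0.765
  Sd branch = 0.01025·Sd^0.27·e^(0.036·RH+0.049·T) = 1.171 μm/a
  sum: 0.765 + 1.171 → r_corr = 1.936 μm/a
  mass loss = 1.936 μm/a × 8.96 g/cm³ = 17.35 g·m⁻²·a⁻¹
Ordering by g·m⁻²·a⁻¹: copper (17.4) > zinc (14)

zinc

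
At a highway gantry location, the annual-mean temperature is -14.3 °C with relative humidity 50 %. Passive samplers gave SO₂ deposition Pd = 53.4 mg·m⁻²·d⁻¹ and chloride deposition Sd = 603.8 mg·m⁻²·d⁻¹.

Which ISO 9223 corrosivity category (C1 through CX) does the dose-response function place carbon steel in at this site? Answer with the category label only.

carbon steel: temperature factor f = +0.150·(-24.3) = -3.6450
  SO₂ term: 1.77·53.4^0.52·exp(0.02·50-3.6450) = 0.9945
  Sd branch = 0.102·Sd^0.62·e^(0.033·RH+0.04·T) = 15.88 μm/a
  r_corr = 0.9945 + 15.88 = 16.88 μm/a
16.9 μm/a falls in (1.3, 25] for carbon steel → category C2

C2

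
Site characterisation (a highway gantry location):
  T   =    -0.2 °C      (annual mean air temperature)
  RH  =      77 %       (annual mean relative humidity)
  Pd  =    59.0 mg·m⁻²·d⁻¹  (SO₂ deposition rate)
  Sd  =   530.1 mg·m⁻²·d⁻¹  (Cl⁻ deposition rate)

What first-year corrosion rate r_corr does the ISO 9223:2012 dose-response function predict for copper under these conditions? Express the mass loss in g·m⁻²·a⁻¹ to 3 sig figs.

copper: f(T) = +0.126·(T−10) [T≤10 °C] = -1.2852
  Pd branch = 0.0053·Pd^0.26·e^(0.059·RH+f) = 0.3977 μm/a
  Cl⁻ term: 0.01025·530.1^0.27·exp(0.036·77+0.049·-0.2) = 0.8829
  r_corr = 0.3977 + 0.8829 = 1.281 μm/a
Convert to mass loss: 1.281 μm/a × 8.96 g/cm³ = 11.47 g·m⁻²·a⁻¹

r_corr = 11.5 g·m⁻²·a⁻¹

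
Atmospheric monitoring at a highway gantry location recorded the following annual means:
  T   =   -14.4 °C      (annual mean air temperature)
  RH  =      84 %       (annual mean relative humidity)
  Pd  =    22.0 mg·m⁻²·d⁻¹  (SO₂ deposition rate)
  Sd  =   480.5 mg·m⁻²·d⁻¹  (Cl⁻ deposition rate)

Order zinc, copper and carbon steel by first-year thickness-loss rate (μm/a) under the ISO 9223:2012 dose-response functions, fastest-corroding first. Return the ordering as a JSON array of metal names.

["carbon steel", "zinc", "copper"]

zinc: T≤10 °C ⇒ hinge +0.038·(-14.4−10) = -0.9272
  sulphur-dioxide contribution → 0.9477 μm/a
  chloride contribution → 0.3403 μm/a
  ⇒ r_corr(zinc) = 1.288 μm/a
copper: temperature factor f = +0.126·(-24.4) = -3.0744
  sulphur-dioxide contribution → 0.07771 μm/a
  chloride contribution → 0.5516 μm/a
  total first-year rate 0.6293 μm/a
carbon steel: temperature factor f = +0.150·(-24.4) = -3.6600
  sulphur-dioxide contribution → 1.219 μm/a
  chloride contribution → 42.17 μm/a
  total first-year rate 43.39 μm/a
Ordering by μm/a: carbon steel (43.4) > zinc (1.29) > copper (0.629)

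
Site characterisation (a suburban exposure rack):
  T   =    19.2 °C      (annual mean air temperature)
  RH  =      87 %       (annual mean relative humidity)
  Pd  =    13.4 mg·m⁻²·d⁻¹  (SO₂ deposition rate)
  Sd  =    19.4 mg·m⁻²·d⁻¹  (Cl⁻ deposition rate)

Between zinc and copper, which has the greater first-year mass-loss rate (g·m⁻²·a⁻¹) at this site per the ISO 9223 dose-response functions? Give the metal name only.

copper

zinc: T>10 °C ⇒ hinge -0.071·(19.2−10) = -0.6532
  sulphur-dioxide contribution → 1.15 μm/a
  chloride contribution → 0.973 μm/a
  total first-year rate 2.124 μm/a
  mass loss = 2.124 μm/a × 7.14 g/cm³ = 15.16 g·m⁻²·a⁻¹
copper: T>10 °C ⇒ hinge -0.080·(19.2−10) = -0.7360
  sulphur-dioxide contribution → 0.8451 μm/a
  chloride contribution → 1.34 μm/a
  ⇒ r_corr(copper) = 2.185 μm/a
  mass loss = 2.185 μm/a × 8.96 g/cm³ = 19.58 g·m⁻²·a⁻¹
Ordering by g·m⁻²·a⁻¹: copper (19.6) > zinc (15.2)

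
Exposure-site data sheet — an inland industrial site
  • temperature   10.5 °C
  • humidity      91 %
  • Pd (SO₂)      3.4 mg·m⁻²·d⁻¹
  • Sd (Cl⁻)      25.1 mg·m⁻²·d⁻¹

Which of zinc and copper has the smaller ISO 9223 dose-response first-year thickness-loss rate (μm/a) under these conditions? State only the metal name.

zinc

zinc: T>10 °C ⇒ hinge -0.071·(10.5−10) = -0.0355
  sulphur-dioxide contribution → 1.403 μm/a
  chloride contribution → 0.5554 μm/a
  ⇒ r_corr(zinc) = 1.958 μm/a
copper: temperature factor f = -0.080·(0.5) = -0.0400
  sulphur-dioxide contribution → 1.503 μm/a
  chloride contribution → 1.084 μm/a
  ⇒ r_corr(copper) = 2.586 μm/a
Ordering by μm/a: copper (2.59) > zinc (1.96)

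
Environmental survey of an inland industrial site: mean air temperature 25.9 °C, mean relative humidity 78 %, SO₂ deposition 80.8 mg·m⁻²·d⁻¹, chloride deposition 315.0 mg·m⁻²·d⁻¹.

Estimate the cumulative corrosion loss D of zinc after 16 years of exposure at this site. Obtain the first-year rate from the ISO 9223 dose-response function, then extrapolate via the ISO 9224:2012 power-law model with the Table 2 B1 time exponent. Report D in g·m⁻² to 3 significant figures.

zinc: f(T) = -0.071·(T−10) [T>10 °C] = -1.1289
  Pd branch = 0.0129·Pd^0.44·e^(0.046·RH+f) = 1.042 μm/a
  Cl⁻ term: 0.0175·315.0^0.57·exp(0.008·78+0.085·25.9) = 7.837
  sum: 1.042 + 7.837 → r_corr = 8.879 μm/a
Power-law: D(16) = r_corr · 16^0.813
  D(16) = 8.879 × 16^0.813 = 8.879 × 9.527 = 84.59 μm
  Mass loss = 84.59 μm × 7.14 g/cm³ = 604 g·m⁻²

D(16) = 604 g·m⁻²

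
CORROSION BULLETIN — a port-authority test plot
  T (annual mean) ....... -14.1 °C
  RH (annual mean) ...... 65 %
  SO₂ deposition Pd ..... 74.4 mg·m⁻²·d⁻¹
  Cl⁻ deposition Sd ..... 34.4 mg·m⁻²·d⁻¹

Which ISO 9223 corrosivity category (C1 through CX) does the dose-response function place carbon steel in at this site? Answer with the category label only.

C2

carbon steel: T≤10 °C ⇒ hinge +0.150·(-14.1−10) = -3.6150
  Pd branch = 1.77·Pd^0.52·e^(0.02·RH+f) = 1.644 μm/a
  Cl⁻ term: 0.102·34.4^0.62·exp(0.033·65+0.04·-14.1) = 4.445
  r_corr = 1.644 + 4.445 = 6.089 μm/a
ISO 9223 Table 2 (carbon steel): 1.3 < 6.09 ≤ 25 μm/a ⇒ C2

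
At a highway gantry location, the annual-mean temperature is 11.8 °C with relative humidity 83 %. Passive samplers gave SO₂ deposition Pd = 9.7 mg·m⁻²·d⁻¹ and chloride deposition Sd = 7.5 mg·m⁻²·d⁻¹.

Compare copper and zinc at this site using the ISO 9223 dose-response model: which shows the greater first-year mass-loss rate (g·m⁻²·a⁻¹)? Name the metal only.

copper

copper: T>10 °C ⇒ hinge -0.080·(11.8−10) = -0.1440
  Pd branch = 0.0053·Pd^0.26·e^(0.059·RH+f) = 1.109 μm/a
  Sd branch = 0.01025·Sd^0.27·e^(0.036·RH+0.049·T) = 0.6248 μm/a
  r_corr = 1.109 + 0.6248 = 1.734 μm/a
  mass loss = 1.734 μm/a × 8.96 g/cm³ = 15.54 g·m⁻²·a⁻¹
zinc: temperature factor f = -0.071·(1.8) = -0.1278
  SO₂ term: 0.0129·9.7^0.44·exp(0.046·83-0.1278) = 1.404
  Sd branch = 0.0175·Sd^0.57·e^(0.008·RH+0.085·T) = 0.2923 μm/a
  r_corr = 1.404 + 0.2923 = 1.696 μm/a
  mass loss = 1.696 μm/a × 7.14 g/cm³ = 12.11 g·m⁻²·a⁻¹
Ordering by g·m⁻²·a⁻¹: copper (15.5) > zinc (12.1)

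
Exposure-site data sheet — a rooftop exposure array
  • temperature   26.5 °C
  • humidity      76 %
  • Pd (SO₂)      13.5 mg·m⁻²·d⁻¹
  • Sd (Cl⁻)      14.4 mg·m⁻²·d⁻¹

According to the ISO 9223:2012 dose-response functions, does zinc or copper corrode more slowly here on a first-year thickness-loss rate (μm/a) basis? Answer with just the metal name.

copper

zinc: temperature factor f = -0.071·(16.5) = -1.1715
  sulphur-dioxide contribution → 0.4144 μm/a
  chloride contribution → 1.398 μm/a
  total first-year rate 1.813 μm/a
copper: f(T) = -0.080·(T−10) [T>10 °C] = -1.3200
  sulphur-dioxide contribution → 0.2468 μm/a
  chloride contribution → 1.19 μm/a
  total first-year rate 1.437 μm/a
Ordering by μm/a: zinc (1.81) > copper (1.44)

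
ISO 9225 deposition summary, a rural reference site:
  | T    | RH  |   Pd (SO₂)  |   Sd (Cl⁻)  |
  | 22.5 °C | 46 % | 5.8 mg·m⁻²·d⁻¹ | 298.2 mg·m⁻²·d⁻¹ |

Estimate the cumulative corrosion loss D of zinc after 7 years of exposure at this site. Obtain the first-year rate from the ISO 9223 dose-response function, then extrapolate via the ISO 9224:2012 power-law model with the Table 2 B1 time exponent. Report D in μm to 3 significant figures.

D(7) = 21.9 μm

zinc: f(T) = -0.071·(T−10) [T>10 °C] = -0.8875
  Pd branch = 0.0129·Pd^0.44·e^(0.046·RH+f) = 0.09551 μm/a
  Sd branch = 0.0175·Sd^0.57·e^(0.008·RH+0.085·T) = 4.405 μm/a
  r_corr = 0.09551 + 4.405 = 4.5 μm/a
Long-term exponent b (ISO 9224 Table 2, B1) = 0.813
  D(7) = 4.5 × 7^0.813 = 4.5 × 4.865 = 21.89 μm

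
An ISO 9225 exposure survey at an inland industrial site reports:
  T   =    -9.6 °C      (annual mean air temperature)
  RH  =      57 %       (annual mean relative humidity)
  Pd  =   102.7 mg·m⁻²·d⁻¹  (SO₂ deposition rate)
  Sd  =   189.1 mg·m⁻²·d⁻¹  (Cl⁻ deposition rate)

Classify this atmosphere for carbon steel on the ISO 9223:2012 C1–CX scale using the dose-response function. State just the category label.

carbon steel: f(T) = +0.150·(T−10) [T≤10 °C] = -2.9400
  sulphur-dioxide contribution → 3.253 μm/a
  chloride contribution → 11.76 μm/a
  ⇒ r_corr(carbon steel) = 15.01 μm/a
15 μm/a falls in (1.3, 25] for carbon steel → category C2

C2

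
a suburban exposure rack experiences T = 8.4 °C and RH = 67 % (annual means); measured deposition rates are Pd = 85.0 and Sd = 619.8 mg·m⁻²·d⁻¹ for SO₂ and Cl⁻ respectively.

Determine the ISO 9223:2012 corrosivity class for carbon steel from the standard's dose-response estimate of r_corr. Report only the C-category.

C5

carbon steel: T≤10 °C ⇒ hinge +0.150·(8.4−10) = -0.2400
  Pd branch = 1.77·Pd^0.52·e^(0.02·RH+f) = 53.58 μm/a
  Sd branch = 0.102·Sd^0.62·e^(0.033·RH+0.04·T) = 70.14 μm/a
  sum: 53.58 + 70.14 → r_corr = 123.7 μm/a
ISO 9223 Table 2 (carbon steel): 80 < 124 ≤ 200 μm/a ⇒ C5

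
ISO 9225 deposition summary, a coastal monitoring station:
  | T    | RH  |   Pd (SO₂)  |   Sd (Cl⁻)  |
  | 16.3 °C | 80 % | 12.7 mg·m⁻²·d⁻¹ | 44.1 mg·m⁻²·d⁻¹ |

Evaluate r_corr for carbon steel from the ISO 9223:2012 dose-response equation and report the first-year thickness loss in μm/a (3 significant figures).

carbon steel: temperature factor f = -0.054·(6.3) = -0.3402
  Pd branch = 1.77·Pd^0.52·e^(0.02·RH+f) = 23.39 μm/a
  Cl⁻ term: 0.102·44.1^0.62·exp(0.033·80+0.04·16.3) = 28.7
  r_corr = 23.39 + 28.7 = 52.09 μm/a

r_corr = 52.1 μm/a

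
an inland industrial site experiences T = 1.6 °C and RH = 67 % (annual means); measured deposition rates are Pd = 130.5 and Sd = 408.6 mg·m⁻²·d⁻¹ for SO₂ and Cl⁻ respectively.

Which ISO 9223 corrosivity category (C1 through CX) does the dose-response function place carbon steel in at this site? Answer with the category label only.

C4

carbon steel: f(T) = +0.150·(T−10) [T≤10 °C] = -1.2600
  Pd branch = 1.77·Pd^0.52·e^(0.02·RH+f) = 24.15 μm/a
  Cl⁻ term: 0.102·408.6^0.62·exp(0.033·67+0.04·1.6) = 41.27
  r_corr = 24.15 + 41.27 = 65.41 μm/a
65.4 μm/a falls in (50, 80] for carbon steel → category C4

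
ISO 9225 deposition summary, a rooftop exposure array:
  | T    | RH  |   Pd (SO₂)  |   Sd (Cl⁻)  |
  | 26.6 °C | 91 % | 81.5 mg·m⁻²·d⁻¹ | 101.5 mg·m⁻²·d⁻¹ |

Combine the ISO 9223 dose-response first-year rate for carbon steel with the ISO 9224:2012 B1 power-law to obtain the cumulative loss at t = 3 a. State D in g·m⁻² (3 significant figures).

D(3) = 2.07e+03 g·m⁻²

carbon steel: temperature factor f = -0.054·(16.6) = -0.8964
  sulphur-dioxide contribution → 43.94 μm/a
  chloride contribution → 104.4 μm/a
  total first-year rate 148.4 μm/a
Power-law: D(3) = r_corr · 3^0.523
  D(3) = 148.4 × 3^0.523 = 148.4 × 1.776 = 263.6 μm
  Mass loss = 263.6 μm × 7.85 g/cm³ = 2069 g·m⁻²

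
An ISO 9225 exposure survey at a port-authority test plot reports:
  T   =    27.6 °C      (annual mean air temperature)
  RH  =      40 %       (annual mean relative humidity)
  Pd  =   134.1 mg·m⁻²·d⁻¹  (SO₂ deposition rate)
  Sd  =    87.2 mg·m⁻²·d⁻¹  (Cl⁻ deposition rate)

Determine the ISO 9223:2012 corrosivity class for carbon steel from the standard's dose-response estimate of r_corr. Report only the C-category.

C3

carbon steel: f(T) = -0.054·(T−10) [T>10 °C] = -0.9504
  Pd branch = 1.77·Pd^0.52·e^(0.02·RH+f) = 19.45 μm/a
  Cl⁻ term: 0.102·87.2^0.62·exp(0.033·40+0.04·27.6) = 18.38
  sum: 19.45 + 18.38 → r_corr = 37.83 μm/a
37.8 μm/a falls in (25, 50] for carbon steel → category C3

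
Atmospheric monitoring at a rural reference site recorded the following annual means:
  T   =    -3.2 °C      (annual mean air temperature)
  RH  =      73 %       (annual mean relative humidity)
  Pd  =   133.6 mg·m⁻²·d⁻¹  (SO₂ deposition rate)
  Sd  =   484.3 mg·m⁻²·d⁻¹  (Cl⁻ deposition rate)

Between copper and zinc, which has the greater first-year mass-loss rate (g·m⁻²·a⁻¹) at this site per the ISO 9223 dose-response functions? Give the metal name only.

copper: temperature factor f = +0.126·(-13.2) = -1.6632
  sulphur-dioxide contribution → 0.2662 μm/a
  chloride contribution → 0.6441 μm/a
  ⇒ r_corr(copper) = 0.9102 μm/a
  mass loss = 0.9102 μm/a × 8.96 g/cm³ = 8.156 g·m⁻²·a⁻¹
zinc: f(T) = +0.038·(T−10) [T≤10 °C] = -0.5016
  sulphur-dioxide contribution → 1.934 μm/a
  chloride contribution → 0.8111 μm/a
  ⇒ r_corr(zinc) = 2.745 μm/a
  mass loss = 2.745 μm/a × 7.14 g/cm³ = 19.6 g·m⁻²·a⁻¹
Ordering by g·m⁻²·a⁻¹: zinc (19.6) > copper (8.16)

zinc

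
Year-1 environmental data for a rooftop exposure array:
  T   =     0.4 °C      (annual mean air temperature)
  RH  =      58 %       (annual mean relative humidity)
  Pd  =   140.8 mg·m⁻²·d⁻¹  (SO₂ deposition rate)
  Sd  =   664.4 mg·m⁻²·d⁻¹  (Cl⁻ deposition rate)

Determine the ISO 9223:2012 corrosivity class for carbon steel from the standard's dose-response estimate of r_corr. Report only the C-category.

carbon steel: f(T) = +0.150·(T−10) [T≤10 °C] = -1.4400
  SO₂ term: 1.77·140.8^0.52·exp(0.02·58-1.4400) = 17.52
  Sd branch = 0.102·Sd^0.62·e^(0.033·RH+0.04·T) = 39.51 μm/a
  r_corr = 17.52 + 39.51 = 57.03 μm/a
Category bounds: 50…80 μm/a bracket r_corr ⇒ C4

C4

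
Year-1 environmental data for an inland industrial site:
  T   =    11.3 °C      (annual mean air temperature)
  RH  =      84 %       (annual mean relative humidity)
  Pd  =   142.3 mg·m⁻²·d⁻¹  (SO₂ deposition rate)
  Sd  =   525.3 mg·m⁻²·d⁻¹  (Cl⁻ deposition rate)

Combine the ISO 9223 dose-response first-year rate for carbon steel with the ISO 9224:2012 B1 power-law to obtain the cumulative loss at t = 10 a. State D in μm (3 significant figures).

D(10) = 804 μm

carbon steel: f(T) = -0.054·(T−10) [T>10 °C] = -0.0702
  sulphur-dioxide contribution → 116.6 μm/a
  chloride contribution → 124.6 μm/a
  total first-year rate 241.2 μm/a
Long-term exponent b (ISO 9224 Table 2, B1) = 0.523
  D(10) = 241.2 × 10^0.523 = 241.2 × 3.334 = 804.2 μm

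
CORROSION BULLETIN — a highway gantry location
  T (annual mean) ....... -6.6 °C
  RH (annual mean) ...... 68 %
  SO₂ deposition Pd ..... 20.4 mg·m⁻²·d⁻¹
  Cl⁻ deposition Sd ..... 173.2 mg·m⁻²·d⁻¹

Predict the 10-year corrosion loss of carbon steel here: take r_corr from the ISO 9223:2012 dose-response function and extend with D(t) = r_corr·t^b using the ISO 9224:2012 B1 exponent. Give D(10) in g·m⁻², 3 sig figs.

carbon steel: T≤10 °C ⇒ hinge +0.150·(-6.6−10) = -2.4900
  SO₂ term: 1.77·20.4^0.52·exp(0.02·68-2.4900) = 2.743
  Cl⁻ term: 0.102·173.2^0.62·exp(0.033·68+0.04·-6.6) = 18.05
  sum: 2.743 + 18.05 → r_corr = 20.79 μm/a
Long-term exponent b (ISO 9224 Table 2, B1) = 0.523
  D(10) = 20.79 × 10^0.523 = 20.79 × 3.334 = 69.32 μm
  Mass loss = 69.32 μm × 7.85 g/cm³ = 544.2 g·m⁻²

D(10) = 544 g·m⁻²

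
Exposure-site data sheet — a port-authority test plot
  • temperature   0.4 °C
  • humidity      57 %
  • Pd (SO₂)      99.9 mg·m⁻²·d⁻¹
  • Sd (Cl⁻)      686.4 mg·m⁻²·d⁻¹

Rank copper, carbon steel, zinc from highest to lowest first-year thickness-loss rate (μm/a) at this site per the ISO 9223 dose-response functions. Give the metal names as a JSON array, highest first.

["carbon steel", "zinc", "copper"]

copper: temperature factor f = +0.126·(-9.6) = -1.2096
  sulphur-dioxide contribution → 0.1511 μm/a
  chloride contribution → 0.4746 μm/a
  ⇒ r_corr(copper) = 0.6257 μm/a
carbon steel: temperature factor f = +0.150·(-9.6) = -1.4400
  sulphur-dioxide contribution → 14.37 μm/a
  chloride contribution → 39.01 μm/a
  total first-year rate 53.38 μm/a
zinc: f(T) = +0.038·(T−10) [T≤10 °C] = -0.3648
  sulphur-dioxide contribution → 0.9347 μm/a
  chloride contribution → 1.182 μm/a
  ⇒ r_corr(zinc) = 2.117 μm/a
Ordering by μm/a: carbon steel (53.4) > zinc (2.12) > copper (0.626)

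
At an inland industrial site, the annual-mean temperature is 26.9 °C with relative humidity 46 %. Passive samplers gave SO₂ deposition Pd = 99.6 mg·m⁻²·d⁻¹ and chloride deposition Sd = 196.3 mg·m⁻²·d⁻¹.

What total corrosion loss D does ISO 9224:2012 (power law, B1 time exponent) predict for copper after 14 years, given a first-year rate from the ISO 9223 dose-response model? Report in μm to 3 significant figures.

D(14) = 5.25 μm

copper: f(T) = -0.080·(T−10) [T>10 °C] = -1.3520
  Pd branch = 0.0053·Pd^0.26·e^(0.059·RH+f) = 0.06844 μm/a
  Cl⁻ term: 0.01025·196.3^0.27·exp(0.036·46+0.049·26.9) = 0.8345
  r_corr = 0.06844 + 0.8345 = 0.903 μm/a
Power-law: D(14) = r_corr · 14^0.667
  D(14) = 0.903 × 14^0.667 = 0.903 × 5.814 = 5.25 μm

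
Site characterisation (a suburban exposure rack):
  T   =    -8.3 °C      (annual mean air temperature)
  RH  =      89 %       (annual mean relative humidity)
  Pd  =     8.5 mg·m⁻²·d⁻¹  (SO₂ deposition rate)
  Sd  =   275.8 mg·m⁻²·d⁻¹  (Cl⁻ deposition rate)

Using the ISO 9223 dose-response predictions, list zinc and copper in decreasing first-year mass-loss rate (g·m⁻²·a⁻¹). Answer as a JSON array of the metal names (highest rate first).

zinc: T≤10 °C ⇒ hinge +0.038·(-8.3−10) = -0.6954
  sulphur-dioxide contribution → 0.9898 μm/a
  chloride contribution → 0.4335 μm/a
  ⇒ r_corr(zinc) = 1.423 μm/a
  mass loss = 1.423 μm/a × 7.14 g/cm³ = 10.16 g·m⁻²·a⁻¹
copper: T≤10 °C ⇒ hinge +0.126·(-8.3−10) = -2.3058
  sulphur-dioxide contribution → 0.1758 μm/a
  chloride contribution → 0.7665 μm/a
  total first-year rate 0.9423 μm/a
  mass loss = 0.9423 μm/a × 8.96 g/cm³ = 8.443 g·m⁻²·a⁻¹
Ordering by g·m⁻²·a⁻¹: zinc (10.2) > copper (8.44)

["zinc", "copper"]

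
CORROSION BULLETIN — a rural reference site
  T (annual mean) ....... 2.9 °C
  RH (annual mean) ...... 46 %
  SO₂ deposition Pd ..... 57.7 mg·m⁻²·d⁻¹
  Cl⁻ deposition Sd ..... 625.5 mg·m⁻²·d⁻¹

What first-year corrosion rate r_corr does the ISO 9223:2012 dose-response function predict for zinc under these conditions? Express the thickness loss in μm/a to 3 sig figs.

zinc: f(T) = +0.038·(T−10) [T≤10 °C] = -0.2698
  sulphur-dioxide contribution → 0.4867 μm/a
  chloride contribution → 1.27 μm/a
  total first-year rate 1.757 μm/a

r_corr = 1.76 μm/a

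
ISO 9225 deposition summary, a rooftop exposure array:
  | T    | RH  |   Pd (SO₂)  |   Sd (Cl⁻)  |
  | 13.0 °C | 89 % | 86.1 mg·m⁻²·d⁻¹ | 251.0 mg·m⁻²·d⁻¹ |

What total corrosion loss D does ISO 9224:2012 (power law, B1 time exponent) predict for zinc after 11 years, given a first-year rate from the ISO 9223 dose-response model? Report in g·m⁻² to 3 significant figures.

D(11) = 349 g·m⁻²

zinc: f(T) = -0.071·(T−10) [T>10 °C] = -0.2130
  Pd branch = 0.0129·Pd^0.44·e^(0.046·RH+f) = 4.441 μm/a
  Sd branch = 0.0175·Sd^0.57·e^(0.008·RH+0.085·T) = 2.512 μm/a
  sum: 4.441 + 2.512 → r_corr = 6.953 μm/a
Power-law: D(11) = r_corr · 11^0.813
  D(11) = 6.953 × 11^0.813 = 6.953 × 7.025 = 48.84 μm
  Mass loss = 48.84 μm × 7.14 g/cm³ = 348.7 g·m⁻²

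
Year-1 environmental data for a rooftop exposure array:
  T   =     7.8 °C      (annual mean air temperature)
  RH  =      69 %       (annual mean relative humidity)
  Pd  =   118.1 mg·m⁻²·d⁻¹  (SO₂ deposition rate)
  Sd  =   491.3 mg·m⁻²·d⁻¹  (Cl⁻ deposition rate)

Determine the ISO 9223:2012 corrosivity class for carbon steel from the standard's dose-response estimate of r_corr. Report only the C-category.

carbon steel: temperature factor f = +0.150·(-2.2) = -0.3300
  SO₂ term: 1.77·118.1^0.52·exp(0.02·69-0.3300) = 60.47
  Cl⁻ term: 0.102·491.3^0.62·exp(0.033·69+0.04·7.8) = 63.33
  r_corr = 60.47 + 63.33 = 123.8 μm/a
ISO 9223 Table 2 (carbon steel): 80 < 124 ≤ 200 μm/a ⇒ C5

C5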